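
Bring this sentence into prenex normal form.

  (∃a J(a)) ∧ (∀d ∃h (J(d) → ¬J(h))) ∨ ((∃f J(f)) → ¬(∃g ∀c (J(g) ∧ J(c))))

Rewrite implications/biconditionals: A → B as ¬A ∨ B.
  (∃a J(a)) ∧ (∀d ∃h (¬J(d) ∨ ¬J(h))) ∨ ¬(∃f J(f)) ∨ ¬(∃g ∀c (J(g) ∧ J(c)))
Move each ¬ inward, flipping quantifiers it crosses:
  (∃a J(a)) ∧ (∀d ∃h (¬J(d) ∨ ¬J(h))) ∨ (∀f ¬J(f)) ∨ (∀g ∃c (¬J(g) ∨ ¬J(c)))
All bound variables are already distinct, so no renaming is needed.
Finally move all quantifiers to the prefix:
  ∃a ∀d ∃h ∀f ∀g ∃c (J(a) ∧ (¬J(d) ∨ ¬J(h)) ∨ ¬J(f) ∨ ¬J(g) ∨ ¬J(c))

∃a ∀d ∃h ∀f ∀g ∃c (J(a) ∧ (¬J(d) ∨ ¬J(h)) ∨ ¬J(f) ∨ ¬J(g) ∨ ¬J(c))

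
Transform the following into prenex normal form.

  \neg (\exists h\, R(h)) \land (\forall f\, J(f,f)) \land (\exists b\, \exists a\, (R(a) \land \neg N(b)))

\forall h\, \forall f\, \exists b\, \exists a\, (\neg R(h) \land J(f,f) \land R(a) \land \neg N(b))

Move each ¬ inward, flipping quantifiers it crosses:
  (\forall h\, \neg R(h)) \land (\forall f\, J(f,f)) \land (\exists b\, \exists a\, (R(a) \land \neg N(b)))
Extract every quantifier outward, since the variables are now distinct and don't occur free across branches:
  \forall h\, \forall f\, \exists b\, \exists a\, (\neg R(h) \land J(f,f) \land R(a) \land \neg N(b))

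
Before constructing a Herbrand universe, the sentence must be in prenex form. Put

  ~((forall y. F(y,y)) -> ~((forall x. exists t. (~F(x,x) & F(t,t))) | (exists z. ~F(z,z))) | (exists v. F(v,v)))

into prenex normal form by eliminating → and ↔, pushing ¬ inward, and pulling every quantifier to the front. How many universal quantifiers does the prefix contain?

Eliminate → and ↔ using ¬ and ∨.
  ~(~(forall y. F(y,y)) | ~((forall x. exists t. (~F(x,x) & F(t,t))) | (exists z. ~F(z,z))) | (exists v. F(v,v)))
Push ¬ through the quantifiers and connectives to reach negation normal form:
  (forall y. F(y,y)) & ((forall x. exists t. (~F(x,x) & F(t,t))) | (exists z. ~F(z,z))) & (forall v. ~F(v,v))
Finally move all quantifiers to the prefix:
  forall y. forall x. exists t. exists z. forall v. (F(y,y) & (~F(x,x) & F(t,t) | ~F(z,z)) & ~F(v,v))
The prefix is forall y forall x exists t exists z forall v: 3 universal, 2 existential.

3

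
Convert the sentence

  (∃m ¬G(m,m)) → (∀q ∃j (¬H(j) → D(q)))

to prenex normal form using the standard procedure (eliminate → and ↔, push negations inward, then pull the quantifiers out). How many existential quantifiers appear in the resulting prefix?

Rewrite implications/biconditionals: A → B as ¬A ∨ B.
  ¬(∃m ¬G(m,m)) ∨ (∀q ∃j (¬¬H(j) ∨ D(q)))
Drive negations inward (¬∀x A ≡ ∃x ¬A, ¬∃x A ≡ ∀x ¬A, De Morgan for ∧/∨):
  (∀m G(m,m)) ∨ (∀q ∃j (H(j) ∨ D(q)))
Finally move all quantifiers to the prefix:
  ∀m ∀q ∃j (G(m,m) ∨ H(j) ∨ D(q))
The prefix is ∀m ∀q ∃j: 2 universal, 1 existential.

1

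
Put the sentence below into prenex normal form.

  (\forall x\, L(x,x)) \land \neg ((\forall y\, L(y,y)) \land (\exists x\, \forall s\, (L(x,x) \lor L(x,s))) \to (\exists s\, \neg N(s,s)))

\forall x\, \forall y\, \exists u\, \forall s\, \forall u1\, (L(x,x) \land L(y,y) \land (L(u,u) \lor L(u,s)) \land N(u1,u1))

First replace A → B with ¬A ∨ B.
  (\forall x\, L(x,x)) \land \neg (\neg ((\forall y\, L(y,y)) \land (\exists x\, \forall s\, (L(x,x) \lor L(x,s)))) \lor (\exists s\, \neg N(s,s)))
Move each ¬ inward, flipping quantifiers it crosses:
  (\forall x\, L(x,x)) \land (\forall y\, L(y,y)) \land (\exists x\, \forall s\, (L(x,x) \lor L(x,s))) \land (\forall s\, N(s,s))
Standardize variables apart so no two quantifiers bind the same name: x↦u, s↦u1.
  (\forall x\, L(x,x)) \land (\forall y\, L(y,y)) \land (\exists u\, \forall s\, (L(u,u) \lor L(u,s))) \land (\forall u1\, N(u1,u1))
Extract every quantifier outward, since the variables are now distinct and don't occur free across branches:
  \forall x\, \forall y\, \exists u\, \forall s\, \forall u1\, (L(x,x) \land L(y,y) \land (L(u,u) \lor L(u,s)) \land N(u1,u1))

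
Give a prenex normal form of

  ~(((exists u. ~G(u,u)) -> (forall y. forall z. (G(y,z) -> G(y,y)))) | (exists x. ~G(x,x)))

Eliminate → and ↔ using ¬ and ∨.
  ~(~(exists u. ~G(u,u)) | (forall y. forall z. (~G(y,z) | G(y,y))) | (exists x. ~G(x,x)))
Push ¬ through the quantifiers and connectives to reach negation normal form:
  (exists u. ~G(u,u)) & (exists y. exists z. (G(y,z) & ~G(y,y))) & (forall x. G(x,x))
All bound variables are already distinct, so no renaming is needed.
Extract every quantifier outward, since the variables are now distinct and don't occur free across branches:
  exists u. exists y. exists z. forall x. (~G(u,u) & G(y,z) & ~G(y,y) & G(x,x))

exists u. exists y. exists z. forall x. (~G(u,u) & G(y,z) & ~G(y,y) & G(x,x))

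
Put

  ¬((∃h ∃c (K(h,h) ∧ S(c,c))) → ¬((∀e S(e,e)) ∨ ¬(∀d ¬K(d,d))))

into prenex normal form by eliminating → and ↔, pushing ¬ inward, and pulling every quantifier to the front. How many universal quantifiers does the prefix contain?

Rewrite implications/biconditionals: A → B as ¬A ∨ B.
  ¬(¬(∃h ∃c (K(h,h) ∧ S(c,c))) ∨ ¬((∀e S(e,e)) ∨ ¬(∀d ¬K(d,d))))
Push ¬ through the quantifiers and connectives to reach negation normal form:
  (∃h ∃c (K(h,h) ∧ S(c,c))) ∧ ((∀e S(e,e)) ∨ (∃d K(d,d)))
Finally move all quantifiers to the prefix:
  ∃h ∃c ∀e ∃d (K(h,h) ∧ S(c,c) ∧ (S(e,e) ∨ K(d,d)))
The prefix is ∃h ∃c ∀e ∃d: 1 universal, 3 existential.

1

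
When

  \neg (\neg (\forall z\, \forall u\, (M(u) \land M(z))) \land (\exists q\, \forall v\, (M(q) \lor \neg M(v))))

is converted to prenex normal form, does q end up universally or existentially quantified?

Push ¬ through the quantifiers and connectives to reach negation normal form:
  (\forall z\, \forall u\, (M(u) \land M(z))) \lor (\forall q\, \exists v\, (\neg M(q) \land M(v)))
Extract every quantifier outward, since the variables are now distinct and don't occur free across branches:
  \forall z\, \forall u\, \forall q\, \exists v\, (M(u) \land M(z) \lor \neg M(q) \land M(v))
The quantifier \exists q sits under an odd number of negations, so it flips to \forall q.

universal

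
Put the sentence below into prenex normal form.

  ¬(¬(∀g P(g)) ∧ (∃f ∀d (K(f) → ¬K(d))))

Eliminate → and ↔ using ¬ and ∨.
  ¬(¬(∀g P(g)) ∧ (∃f ∀d (¬K(f) ∨ ¬K(d))))
Push ¬ through the quantifiers and connectives to reach negation normal form:
  (∀g P(g)) ∨ (∀f ∃d (K(f) ∧ K(d)))
Extract every quantifier outward, since the variables are now distinct and don't occur free across branches:
  ∀g ∀f ∃d (P(g) ∨ K(f) ∧ K(d))

∀g ∀f ∃d (P(g) ∨ K(f) ∧ K(d))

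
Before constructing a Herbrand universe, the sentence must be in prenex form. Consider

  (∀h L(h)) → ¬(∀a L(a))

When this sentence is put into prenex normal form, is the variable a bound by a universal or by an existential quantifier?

existential

Eliminate → and ↔ using ¬ and ∨.
  ¬(∀h L(h)) ∨ ¬(∀a L(a))
Push ¬ through the quantifiers and connectives to reach negation normal form:
  (∃h ¬L(h)) ∨ (∃a ¬L(a))
Extract every quantifier outward, since the variables are now distinct and don't occur free across branches:
  ∃h ∃a (¬L(h) ∨ ¬L(a))
The quantifier ∀a sits under an odd number of negations (counting the antecedent side of each →), so it flips to ∃a.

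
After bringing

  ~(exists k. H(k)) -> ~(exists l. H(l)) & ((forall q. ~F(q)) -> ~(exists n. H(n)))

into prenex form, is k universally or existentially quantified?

existential

Rewrite implications/biconditionals: A → B as ¬A ∨ B.
  ~~(exists k. H(k)) | ~(exists l. H(l)) & (~(forall q. ~F(q)) | ~(exists n. H(n)))
Drive negations inward (¬∀x A ≡ ∃x ¬A, ¬∃x A ≡ ∀x ¬A, De Morgan for ∧/∨):
  (exists k. H(k)) | (forall l. ~H(l)) & ((exists q. F(q)) | (forall n. ~H(n)))
Pull the quantifiers to the front (each side's bound variable is not free in the other side):
  exists k. forall l. exists q. forall n. (H(k) | ~H(l) & (F(q) | ~H(n)))
The quantifier exists k sits under an even number of negations (counting the antecedent side of each →), so it remains existential.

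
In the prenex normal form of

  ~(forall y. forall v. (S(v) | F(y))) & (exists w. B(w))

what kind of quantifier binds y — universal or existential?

existential

Push ¬ through the quantifiers and connectives to reach negation normal form:
  (exists y. exists v. (~S(v) & ~F(y))) & (exists w. B(w))
All bound variables are already distinct, so no renaming is needed.
Extract every quantifier outward, since the variables are now distinct and don't occur free across branches:
  exists y. exists v. exists w. (~S(v) & ~F(y) & B(w))
The quantifier forall y sits under an odd number of negations, so it flips to exists y.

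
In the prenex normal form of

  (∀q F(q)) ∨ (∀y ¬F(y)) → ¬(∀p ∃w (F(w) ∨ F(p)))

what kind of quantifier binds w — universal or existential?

Eliminate → and ↔ using ¬ and ∨.
  ¬((∀q F(q)) ∨ (∀y ¬F(y))) ∨ ¬(∀p ∃w (F(w) ∨ F(p)))
Drive negations inward (¬∀x A ≡ ∃x ¬A, ¬∃x A ≡ ∀x ¬A, De Morgan for ∧/∨):
  (∃q ¬F(q)) ∧ (∃y F(y)) ∨ (∃p ∀w (¬F(w) ∧ ¬F(p)))
All bound variables are already distinct, so no renaming is needed.
Extract every quantifier outward, since the variables are now distinct and don't occur free across branches:
  ∃q ∃y ∃p ∀w (¬F(q) ∧ F(y) ∨ ¬F(w) ∧ ¬F(p))
The quantifier ∃w sits under an odd number of negations (counting the antecedent side of each →), so it flips to ∀w.

universal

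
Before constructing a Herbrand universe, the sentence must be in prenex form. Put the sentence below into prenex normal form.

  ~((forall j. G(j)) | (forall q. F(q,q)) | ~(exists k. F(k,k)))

exists j. exists q. exists k. (~G(j) & ~F(q,q) & F(k,k))

Move each ¬ inward, flipping quantifiers it crosses:
  (exists j. ~G(j)) & (exists q. ~F(q,q)) & (exists k. F(k,k))
All bound variables are already distinct, so no renaming is needed.
Finally move all quantifiers to the prefix:
  exists j. exists q. exists k. (~G(j) & ~F(q,q) & F(k,k))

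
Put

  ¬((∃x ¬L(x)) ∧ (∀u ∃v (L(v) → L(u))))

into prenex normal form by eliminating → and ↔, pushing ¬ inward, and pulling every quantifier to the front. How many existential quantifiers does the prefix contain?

1

Rewrite implications/biconditionals: A → B as ¬A ∨ B.
  ¬((∃x ¬L(x)) ∧ (∀u ∃v (¬L(v) ∨ L(u))))
Move each ¬ inward, flipping quantifiers it crosses:
  (∀x L(x)) ∨ (∃u ∀v (L(v) ∧ ¬L(u)))
All bound variables are already distinct, so no renaming is needed.
Finally move all quantifiers to the prefix:
  ∀x ∃u ∀v (L(x) ∨ L(v) ∧ ¬L(u))
The prefix is ∀x ∃u ∀v: 2 universal, 1 existential.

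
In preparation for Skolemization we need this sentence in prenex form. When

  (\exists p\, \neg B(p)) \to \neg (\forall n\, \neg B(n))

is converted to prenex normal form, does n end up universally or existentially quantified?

existential

First replace A → B with ¬A ∨ B.
  \neg (\exists p\, \neg B(p)) \lor \neg (\forall n\, \neg B(n))
Move each ¬ inward, flipping quantifiers it crosses:
  (\forall p\, B(p)) \lor (\exists n\, B(n))
All bound variables are already distinct, so no renaming is needed.
Pull the quantifiers to the front (each side's bound variable is not free in the other side):
  \forall p\, \exists n\, (B(p) \lor B(n))
The quantifier \forall n sits under an odd number of negations (counting the antecedent side of each →), so it flips to \exists n.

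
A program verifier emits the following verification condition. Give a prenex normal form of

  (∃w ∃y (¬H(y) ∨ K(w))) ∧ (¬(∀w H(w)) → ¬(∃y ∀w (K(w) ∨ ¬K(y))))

∃w ∃y ∀y1 ∀s ∃b ((¬H(y) ∨ K(w)) ∧ (H(y1) ∨ ¬K(b) ∧ K(s)))

First replace A → B with ¬A ∨ B.
  (∃w ∃y (¬H(y) ∨ K(w))) ∧ (¬¬(∀w H(w)) ∨ ¬(∃y ∀w (K(w) ∨ ¬K(y))))
Move each ¬ inward, flipping quantifiers it crosses:
  (∃w ∃y (¬H(y) ∨ K(w))) ∧ ((∀w H(w)) ∨ (∀y ∃w (¬K(w) ∧ K(y))))
Rename bound variables to avoid capture: w↦y1, y↦s, w↦b.
  (∃w ∃y (¬H(y) ∨ K(w))) ∧ ((∀y1 H(y1)) ∨ (∀s ∃b (¬K(b) ∧ K(s))))
Finally move all quantifiers to the prefix:
  ∃w ∃y ∀y1 ∀s ∃b ((¬H(y) ∨ K(w)) ∧ (H(y1) ∨ ¬K(b) ∧ K(s)))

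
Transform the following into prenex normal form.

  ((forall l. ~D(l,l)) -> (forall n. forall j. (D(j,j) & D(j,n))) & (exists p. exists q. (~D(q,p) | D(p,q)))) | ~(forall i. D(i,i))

exists l. forall n. forall j. exists p. exists q. exists i. (D(l,l) | D(j,j) & D(j,n) & (~D(q,p) | D(p,q)) | ~D(i,i))

First replace A → B with ¬A ∨ B.
  ~(forall l. ~D(l,l)) | (forall n. forall j. (D(j,j) & D(j,n))) & (exists p. exists q. (~D(q,p) | D(p,q))) | ~(forall i. D(i,i))
Drive negations inward (¬∀x A ≡ ∃x ¬A, ¬∃x A ≡ ∀x ¬A, De Morgan for ∧/∨):
  (exists l. D(l,l)) | (forall n. forall j. (D(j,j) & D(j,n))) & (exists p. exists q. (~D(q,p) | D(p,q))) | (exists i. ~D(i,i))
Pull the quantifiers to the front (each side's bound variable is not free in the other side):
  exists l. forall n. forall j. exists p. exists q. exists i. (D(l,l) | D(j,j) & D(j,n) & (~D(q,p) | D(p,q)) | ~D(i,i))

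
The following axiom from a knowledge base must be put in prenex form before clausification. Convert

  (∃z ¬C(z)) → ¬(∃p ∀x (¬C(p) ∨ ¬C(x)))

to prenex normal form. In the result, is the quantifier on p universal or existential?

universal

Eliminate → and ↔ using ¬ and ∨.
  ¬(∃z ¬C(z)) ∨ ¬(∃p ∀x (¬C(p) ∨ ¬C(x)))
Push ¬ through the quantifiers and connectives to reach negation normal form:
  (∀z C(z)) ∨ (∀p ∃x (C(p) ∧ C(x)))
Extract every quantifier outward, since the variables are now distinct and don't occur free across branches:
  ∀z ∀p ∃x (C(z) ∨ C(p) ∧ C(x))
The quantifier ∃p sits under an odd number of negations (counting the antecedent side of each →), so it flips to ∀p.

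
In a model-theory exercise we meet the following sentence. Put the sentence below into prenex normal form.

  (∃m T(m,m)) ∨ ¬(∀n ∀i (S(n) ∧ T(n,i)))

∃m ∃n ∃i (T(m,m) ∨ ¬S(n) ∨ ¬T(n,i))

Move each ¬ inward, flipping quantifiers it crosses:
  (∃m T(m,m)) ∨ (∃n ∃i (¬S(n) ∨ ¬T(n,i)))
Extract every quantifier outward, since the variables are now distinct and don't occur free across branches:
  ∃m ∃n ∃i (T(m,m) ∨ ¬S(n) ∨ ¬T(n,i))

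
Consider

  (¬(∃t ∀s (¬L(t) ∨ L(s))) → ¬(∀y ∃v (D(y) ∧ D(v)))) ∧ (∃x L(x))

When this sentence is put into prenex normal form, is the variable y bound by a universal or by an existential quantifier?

Eliminate → and ↔ using ¬ and ∨.
  (¬¬(∃t ∀s (¬L(t) ∨ L(s))) ∨ ¬(∀y ∃v (D(y) ∧ D(v)))) ∧ (∃x L(x))
Push ¬ through the quantifiers and connectives to reach negation normal form:
  ((∃t ∀s (¬L(t) ∨ L(s))) ∨ (∃y ∀v (¬D(y) ∨ ¬D(v)))) ∧ (∃x L(x))
Pull the quantifiers to the front (each side's bound variable is not free in the other side):
  ∃t ∀s ∃y ∀v ∃x ((¬L(t) ∨ L(s) ∨ ¬D(y) ∨ ¬D(v)) ∧ L(x))
The quantifier ∀y sits under an odd number of negations (counting the antecedent side of each →), so it flips to ∃y.

existential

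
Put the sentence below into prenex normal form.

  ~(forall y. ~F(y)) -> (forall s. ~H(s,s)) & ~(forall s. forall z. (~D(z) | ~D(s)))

forall y. forall s. exists t. exists z. (~F(y) | ~H(s,s) & D(z) & D(t))

First replace A → B with ¬A ∨ B.
  ~~(forall y. ~F(y)) | (forall s. ~H(s,s)) & ~(forall s. forall z. (~D(z) | ~D(s)))
Move each ¬ inward, flipping quantifiers it crosses:
  (forall y. ~F(y)) | (forall s. ~H(s,s)) & (exists s. exists z. (D(z) & D(s)))
Give each quantifier a distinct variable: s↦t.
  (forall y. ~F(y)) | (forall s. ~H(s,s)) & (exists t. exists z. (D(z) & D(t)))
Pull the quantifiers to the front (each side's bound variable is not free in the other side):
  forall y. forall s. exists t. exists z. (~F(y) | ~H(s,s) & D(z) & D(t))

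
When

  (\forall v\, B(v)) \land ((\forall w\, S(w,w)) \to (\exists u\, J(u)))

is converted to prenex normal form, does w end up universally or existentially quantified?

existential

Rewrite implications/biconditionals: A → B as ¬A ∨ B.
  (\forall v\, B(v)) \land (\neg (\forall w\, S(w,w)) \lor (\exists u\, J(u)))
Push ¬ through the quantifiers and connectives to reach negation normal form:
  (\forall v\, B(v)) \land ((\exists w\, \neg S(w,w)) \lor (\exists u\, J(u)))
All bound variables are already distinct, so no renaming is needed.
Pull the quantifiers to the front (each side's bound variable is not free in the other side):
  \forall v\, \exists w\, \exists u\, (B(v) \land (\neg S(w,w) \lor J(u)))
The quantifier \forall w sits under an odd number of negations (counting the antecedent side of each →), so it flips to \exists w.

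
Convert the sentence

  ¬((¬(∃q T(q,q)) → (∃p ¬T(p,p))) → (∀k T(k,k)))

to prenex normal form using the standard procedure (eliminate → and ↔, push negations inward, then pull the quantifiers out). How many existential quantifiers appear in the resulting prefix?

Rewrite implications/biconditionals: A → B as ¬A ∨ B.
  ¬(¬(¬¬(∃q T(q,q)) ∨ (∃p ¬T(p,p))) ∨ (∀k T(k,k)))
Drive negations inward (¬∀x A ≡ ∃x ¬A, ¬∃x A ≡ ∀x ¬A, De Morgan for ∧/∨):
  ((∃q T(q,q)) ∨ (∃p ¬T(p,p))) ∧ (∃k ¬T(k,k))
All bound variables are already distinct, so no renaming is needed.
Extract every quantifier outward, since the variables are now distinct and don't occur free across branches:
  ∃q ∃p ∃k ((T(q,q) ∨ ¬T(p,p)) ∧ ¬T(k,k))
The prefix is ∃q ∃p ∃k: 0 universal, 3 existential.

3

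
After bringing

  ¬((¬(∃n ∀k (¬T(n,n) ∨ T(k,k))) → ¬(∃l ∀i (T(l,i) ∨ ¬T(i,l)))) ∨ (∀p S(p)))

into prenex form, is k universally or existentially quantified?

existential

Eliminate → and ↔ using ¬ and ∨.
  ¬(¬¬(∃n ∀k (¬T(n,n) ∨ T(k,k))) ∨ ¬(∃l ∀i (T(l,i) ∨ ¬T(i,l))) ∨ (∀p S(p)))
Drive negations inward (¬∀x A ≡ ∃x ¬A, ¬∃x A ≡ ∀x ¬A, De Morgan for ∧/∨):
  (∀n ∃k (T(n,n) ∧ ¬T(k,k))) ∧ (∃l ∀i (T(l,i) ∨ ¬T(i,l))) ∧ (∃p ¬S(p))
All bound variables are already distinct, so no renaming is needed.
Extract every quantifier outward, since the variables are now distinct and don't occur free across branches:
  ∀n ∃k ∃l ∀i ∃p (T(n,n) ∧ ¬T(k,k) ∧ (T(l,i) ∨ ¬T(i,l)) ∧ ¬S(p))
The quantifier ∀k sits under an odd number of negations (counting the antecedent side of each →), so it flips to ∃k.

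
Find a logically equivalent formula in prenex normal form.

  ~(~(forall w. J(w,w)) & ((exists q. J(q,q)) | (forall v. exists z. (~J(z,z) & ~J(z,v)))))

Push ¬ through the quantifiers and connectives to reach negation normal form:
  (forall w. J(w,w)) | (forall q. ~J(q,q)) & (exists v. forall z. (J(z,z) | J(z,v)))
Extract every quantifier outward, since the variables are now distinct and don't occur free across branches:
  forall w. forall q. exists v. forall z. (J(w,w) | ~J(q,q) & (J(z,z) | J(z,v)))

forall w. forall q. exists v. forall z. (J(w,w) | ~J(q,q) & (J(z,z) | J(z,v)))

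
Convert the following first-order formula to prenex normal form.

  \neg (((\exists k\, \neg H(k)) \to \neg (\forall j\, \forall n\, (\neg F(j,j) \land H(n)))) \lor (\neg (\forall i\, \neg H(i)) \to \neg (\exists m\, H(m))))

\exists k\, \forall j\, \forall n\, \exists i\, \exists m\, (\neg H(k) \land \neg F(j,j) \land H(n) \land H(i) \land H(m))

Rewrite implications/biconditionals: A → B as ¬A ∨ B.
  \neg (\neg (\exists k\, \neg H(k)) \lor \neg (\forall j\, \forall n\, (\neg F(j,j) \land H(n))) \lor \neg \neg (\forall i\, \neg H(i)) \lor \neg (\exists m\, H(m)))
Drive negations inward (¬∀x A ≡ ∃x ¬A, ¬∃x A ≡ ∀x ¬A, De Morgan for ∧/∨):
  (\exists k\, \neg H(k)) \land (\forall j\, \forall n\, (\neg F(j,j) \land H(n))) \land (\exists i\, H(i)) \land (\exists m\, H(m))
All bound variables are already distinct, so no renaming is needed.
Pull the quantifiers to the front (each side's bound variable is not free in the other side):
  \exists k\, \forall j\, \forall n\, \exists i\, \exists m\, (\neg H(k) \land \neg F(j,j) \land H(n) \land H(i) \land H(m))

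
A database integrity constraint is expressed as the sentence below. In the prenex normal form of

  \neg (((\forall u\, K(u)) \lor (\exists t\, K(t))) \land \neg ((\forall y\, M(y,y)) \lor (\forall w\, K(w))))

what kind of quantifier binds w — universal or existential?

universal

Move each ¬ inward, flipping quantifiers it crosses:
  (\exists u\, \neg K(u)) \land (\forall t\, \neg K(t)) \lor (\forall y\, M(y,y)) \lor (\forall w\, K(w))
All bound variables are already distinct, so no renaming is needed.
Extract every quantifier outward, since the variables are now distinct and don't occur free across branches:
  \exists u\, \forall t\, \forall y\, \forall w\, (\neg K(u) \land \neg K(t) \lor M(y,y) \lor K(w))
The quantifier \forall w sits under an even number of negations, so it remains universal.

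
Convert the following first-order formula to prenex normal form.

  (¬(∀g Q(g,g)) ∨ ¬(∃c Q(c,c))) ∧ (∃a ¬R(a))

Push ¬ through the quantifiers and connectives to reach negation normal form:
  ((∃g ¬Q(g,g)) ∨ (∀c ¬Q(c,c))) ∧ (∃a ¬R(a))
All bound variables are already distinct, so no renaming is needed.
Finally move all quantifiers to the prefix:
  ∃g ∀c ∃a ((¬Q(g,g) ∨ ¬Q(c,c)) ∧ ¬R(a))

∃g ∀c ∃a ((¬Q(g,g) ∨ ¬Q(c,c)) ∧ ¬R(a))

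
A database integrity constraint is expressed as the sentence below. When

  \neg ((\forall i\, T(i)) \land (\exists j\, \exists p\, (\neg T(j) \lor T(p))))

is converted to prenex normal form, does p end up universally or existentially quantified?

Push ¬ through the quantifiers and connectives to reach negation normal form:
  (\exists i\, \neg T(i)) \lor (\forall j\, \forall p\, (T(j) \land \neg T(p)))
All bound variables are already distinct, so no renaming is needed.
Finally move all quantifiers to the prefix:
  \exists i\, \forall j\, \forall p\, (\neg T(i) \lor T(j) \land \neg T(p))
The quantifier \exists p sits under an odd number of negations, so it flips to \forall p.

universal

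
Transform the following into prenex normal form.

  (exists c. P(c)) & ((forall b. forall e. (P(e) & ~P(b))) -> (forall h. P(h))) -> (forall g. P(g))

Eliminate → and ↔ using ¬ and ∨.
  ~((exists c. P(c)) & (~(forall b. forall e. (P(e) & ~P(b))) | (forall h. P(h)))) | (forall g. P(g))
Drive negations inward (¬∀x A ≡ ∃x ¬A, ¬∃x A ≡ ∀x ¬A, De Morgan for ∧/∨):
  (forall c. ~P(c)) | (forall b. forall e. (P(e) & ~P(b))) & (exists h. ~P(h)) | (forall g. P(g))
Pull the quantifiers to the front (each side's bound variable is not free in the other side):
  forall c. forall b. forall e. exists h. forall g. (~P(c) | P(e) & ~P(b) & ~P(h) | P(g))

forall c. forall b. forall e. exists h. forall g. (~P(c) | P(e) & ~P(b) & ~P(h) | P(g))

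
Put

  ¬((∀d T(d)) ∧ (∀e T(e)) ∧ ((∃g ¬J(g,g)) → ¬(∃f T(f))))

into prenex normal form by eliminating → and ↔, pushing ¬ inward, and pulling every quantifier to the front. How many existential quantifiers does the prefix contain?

4

Eliminate → and ↔ using ¬ and ∨.
  ¬((∀d T(d)) ∧ (∀e T(e)) ∧ (¬(∃g ¬J(g,g)) ∨ ¬(∃f T(f))))
Move each ¬ inward, flipping quantifiers it crosses:
  (∃d ¬T(d)) ∨ (∃e ¬T(e)) ∨ (∃g ¬J(g,g)) ∧ (∃f T(f))
All bound variables are already distinct, so no renaming is needed.
Finally move all quantifiers to the prefix:
  ∃d ∃e ∃g ∃f (¬T(d) ∨ ¬T(e) ∨ ¬J(g,g) ∧ T(f))
The prefix is ∃d ∃e ∃g ∃f: 0 universal, 4 existential.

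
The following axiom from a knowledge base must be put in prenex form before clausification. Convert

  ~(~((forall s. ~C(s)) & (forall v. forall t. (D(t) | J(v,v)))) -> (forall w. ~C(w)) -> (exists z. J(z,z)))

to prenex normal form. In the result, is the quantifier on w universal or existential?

Rewrite implications/biconditionals: A → B as ¬A ∨ B.
  ~(~~((forall s. ~C(s)) & (forall v. forall t. (D(t) | J(v,v)))) | ~(forall w. ~C(w)) | (exists z. J(z,z)))
Move each ¬ inward, flipping quantifiers it crosses:
  ((exists s. C(s)) | (exists v. exists t. (~D(t) & ~J(v,v)))) & (forall w. ~C(w)) & (forall z. ~J(z,z))
All bound variables are already distinct, so no renaming is needed.
Pull the quantifiers to the front (each side's bound variable is not free in the other side):
  exists s. exists v. exists t. forall w. forall z. ((C(s) | ~D(t) & ~J(v,v)) & ~C(w) & ~J(z,z))
The quantifier forall w sits under an even number of negations (counting the antecedent side of each →), so it remains universal.

universal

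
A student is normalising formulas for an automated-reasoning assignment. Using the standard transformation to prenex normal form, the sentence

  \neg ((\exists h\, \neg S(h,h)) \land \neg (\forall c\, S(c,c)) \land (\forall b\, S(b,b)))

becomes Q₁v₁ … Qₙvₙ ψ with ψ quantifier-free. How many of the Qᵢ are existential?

Push ¬ through the quantifiers and connectives to reach negation normal form:
  (\forall h\, S(h,h)) \lor (\forall c\, S(c,c)) \lor (\exists b\, \neg S(b,b))
All bound variables are already distinct, so no renaming is needed.
Extract every quantifier outward, since the variables are now distinct and don't occur free across branches:
  \forall h\, \forall c\, \exists b\, (S(h,h) \lor S(c,c) \lor \neg S(b,b))
The prefix is \forall h \forall c \exists b: 2 universal, 1 existential.

1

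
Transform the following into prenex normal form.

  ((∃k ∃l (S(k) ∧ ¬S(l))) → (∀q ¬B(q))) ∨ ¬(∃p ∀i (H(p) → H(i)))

Rewrite implications/biconditionals: A → B as ¬A ∨ B.
  ¬(∃k ∃l (S(k) ∧ ¬S(l))) ∨ (∀q ¬B(q)) ∨ ¬(∃p ∀i (¬H(p) ∨ H(i)))
Push ¬ through the quantifiers and connectives to reach negation normal form:
  (∀k ∀l (¬S(k) ∨ S(l))) ∨ (∀q ¬B(q)) ∨ (∀p ∃i (H(p) ∧ ¬H(i)))
All bound variables are already distinct, so no renaming is needed.
Extract every quantifier outward, since the variables are now distinct and don't occur free across branches:
  ∀k ∀l ∀q ∀p ∃i (¬S(k) ∨ S(l) ∨ ¬B(q) ∨ H(p) ∧ ¬H(i))

∀k ∀l ∀q ∀p ∃i (¬S(k) ∨ S(l) ∨ ¬B(q) ∨ H(p) ∧ ¬H(i))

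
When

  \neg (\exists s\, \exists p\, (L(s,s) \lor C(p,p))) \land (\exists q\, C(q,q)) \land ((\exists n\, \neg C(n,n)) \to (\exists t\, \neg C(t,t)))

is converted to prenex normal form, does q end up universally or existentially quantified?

existential

Rewrite implications/biconditionals: A → B as ¬A ∨ B.
  \neg (\exists s\, \exists p\, (L(s,s) \lor C(p,p))) \land (\exists q\, C(q,q)) \land (\neg (\exists n\, \neg C(n,n)) \lor (\exists t\, \neg C(t,t)))
Drive negations inward (¬∀x A ≡ ∃x ¬A, ¬∃x A ≡ ∀x ¬A, De Morgan for ∧/∨):
  (\forall s\, \forall p\, (\neg L(s,s) \land \neg C(p,p))) \land (\exists q\, C(q,q)) \land ((\forall n\, C(n,n)) \lor (\exists t\, \neg C(t,t)))
All bound variables are already distinct, so no renaming is needed.
Pull the quantifiers to the front (each side's bound variable is not free in the other side):
  \forall s\, \forall p\, \exists q\, \forall n\, \exists t\, (\neg L(s,s) \land \neg C(p,p) \land C(q,q) \land (C(n,n) \lor \neg C(t,t)))
The quantifier \exists q sits under an even number of negations (counting the antecedent side of each →), so it remains existential.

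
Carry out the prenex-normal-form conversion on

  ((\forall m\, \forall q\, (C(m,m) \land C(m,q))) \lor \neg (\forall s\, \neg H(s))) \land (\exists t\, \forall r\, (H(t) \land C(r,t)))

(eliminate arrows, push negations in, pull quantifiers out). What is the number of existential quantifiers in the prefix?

Push ¬ through the quantifiers and connectives to reach negation normal form:
  ((\forall m\, \forall q\, (C(m,m) \land C(m,q))) \lor (\exists s\, H(s))) \land (\exists t\, \forall r\, (H(t) \land C(r,t)))
Finally move all quantifiers to the prefix:
  \forall m\, \forall q\, \exists s\, \exists t\, \forall r\, ((C(m,m) \land C(m,q) \lor H(s)) \land H(t) \land C(r,t))
The prefix is \forall m \forall q \exists s \exists t \forall r: 3 universal, 2 existential.

2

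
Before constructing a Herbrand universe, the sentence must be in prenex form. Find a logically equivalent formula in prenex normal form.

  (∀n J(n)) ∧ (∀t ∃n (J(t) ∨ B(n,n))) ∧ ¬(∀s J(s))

Push ¬ through the quantifiers and connectives to reach negation normal form:
  (∀n J(n)) ∧ (∀t ∃n (J(t) ∨ B(n,n))) ∧ (∃s ¬J(s))
Standardize variables apart so no two quantifiers bind the same name: n↦w.
  (∀n J(n)) ∧ (∀t ∃w (J(t) ∨ B(w,w))) ∧ (∃s ¬J(s))
Pull the quantifiers to the front (each side's bound variable is not free in the other side):
  ∀n ∀t ∃w ∃s (J(n) ∧ (J(t) ∨ B(w,w)) ∧ ¬J(s))

∀n ∀t ∃w ∃s (J(n) ∧ (J(t) ∨ B(w,w)) ∧ ¬J(s))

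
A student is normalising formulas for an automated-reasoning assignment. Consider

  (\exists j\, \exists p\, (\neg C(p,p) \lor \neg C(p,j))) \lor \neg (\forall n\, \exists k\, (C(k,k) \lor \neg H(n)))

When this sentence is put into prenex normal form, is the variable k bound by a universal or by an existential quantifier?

Move each ¬ inward, flipping quantifiers it crosses:
  (\exists j\, \exists p\, (\neg C(p,p) \lor \neg C(p,j))) \lor (\exists n\, \forall k\, (\neg C(k,k) \land H(n)))
Extract every quantifier outward, since the variables are now distinct and don't occur free across branches:
  \exists j\, \exists p\, \exists n\, \forall k\, (\neg C(p,p) \lor \neg C(p,j) \lor \neg C(k,k) \land H(n))
The quantifier \exists k sits under an odd number of negations, so it flips to \forall k.

universal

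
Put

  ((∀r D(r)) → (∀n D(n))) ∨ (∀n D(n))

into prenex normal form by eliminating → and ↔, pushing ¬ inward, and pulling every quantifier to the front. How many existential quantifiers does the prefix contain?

First replace A → B with ¬A ∨ B.
  ¬(∀r D(r)) ∨ (∀n D(n)) ∨ (∀n D(n))
Move each ¬ inward, flipping quantifiers it crosses:
  (∃r ¬D(r)) ∨ (∀n D(n)) ∨ (∀n D(n))
Rename bound variables to avoid capture: n↦a.
  (∃r ¬D(r)) ∨ (∀n D(n)) ∨ (∀a D(a))
Extract every quantifier outward, since the variables are now distinct and don't occur free across branches:
  ∃r ∀n ∀a (¬D(r) ∨ D(n) ∨ D(a))
The prefix is ∃r ∀n ∀a: 2 universal, 1 existential.

1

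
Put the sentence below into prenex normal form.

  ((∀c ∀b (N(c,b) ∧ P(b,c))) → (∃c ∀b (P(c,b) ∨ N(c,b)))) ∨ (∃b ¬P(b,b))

∃c ∃b ∃x1 ∀y ∃a (¬N(c,b) ∨ ¬P(b,c) ∨ P(x1,y) ∨ N(x1,y) ∨ ¬P(a,a))

Rewrite implications/biconditionals: A → B as ¬A ∨ B.
  ¬(∀c ∀b (N(c,b) ∧ P(b,c))) ∨ (∃c ∀b (P(c,b) ∨ N(c,b))) ∨ (∃b ¬P(b,b))
Move each ¬ inward, flipping quantifiers it crosses:
  (∃c ∃b (¬N(c,b) ∨ ¬P(b,c))) ∨ (∃c ∀b (P(c,b) ∨ N(c,b))) ∨ (∃b ¬P(b,b))
Give each quantifier a distinct variable: c↦x1, b↦y, b↦a.
  (∃c ∃b (¬N(c,b) ∨ ¬P(b,c))) ∨ (∃x1 ∀y (P(x1,y) ∨ N(x1,y))) ∨ (∃a ¬P(a,a))
Pull the quantifiers to the front (each side's bound variable is not free in the other side):
  ∃c ∃b ∃x1 ∀y ∃a (¬N(c,b) ∨ ¬P(b,c) ∨ P(x1,y) ∨ N(x1,y) ∨ ¬P(a,a))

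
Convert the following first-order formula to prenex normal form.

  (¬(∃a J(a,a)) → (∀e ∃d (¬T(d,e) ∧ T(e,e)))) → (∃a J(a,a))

∀a ∃e ∀d ∃y1 (¬J(a,a) ∧ (T(d,e) ∨ ¬T(e,e)) ∨ J(y1,y1))

Eliminate → and ↔ using ¬ and ∨.
  ¬(¬¬(∃a J(a,a)) ∨ (∀e ∃d (¬T(d,e) ∧ T(e,e)))) ∨ (∃a J(a,a))
Drive negations inward (¬∀x A ≡ ∃x ¬A, ¬∃x A ≡ ∀x ¬A, De Morgan for ∧/∨):
  (∀a ¬J(a,a)) ∧ (∃e ∀d (T(d,e) ∨ ¬T(e,e))) ∨ (∃a J(a,a))
Rename bound variables to avoid capture: a↦y1.
  (∀a ¬J(a,a)) ∧ (∃e ∀d (T(d,e) ∨ ¬T(e,e))) ∨ (∃y1 J(y1,y1))
Pull the quantifiers to the front (each side's bound variable is not free in the other side):
  ∀a ∃e ∀d ∃y1 (¬J(a,a) ∧ (T(d,e) ∨ ¬T(e,e)) ∨ J(y1,y1))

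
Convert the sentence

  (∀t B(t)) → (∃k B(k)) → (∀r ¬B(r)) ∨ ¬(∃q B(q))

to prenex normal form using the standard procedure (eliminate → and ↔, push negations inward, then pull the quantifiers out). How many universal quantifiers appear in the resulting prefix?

3

First replace A → B with ¬A ∨ B.
  ¬(∀t B(t)) ∨ ¬(∃k B(k)) ∨ (∀r ¬B(r)) ∨ ¬(∃q B(q))
Drive negations inward (¬∀x A ≡ ∃x ¬A, ¬∃x A ≡ ∀x ¬A, De Morgan for ∧/∨):
  (∃t ¬B(t)) ∨ (∀k ¬B(k)) ∨ (∀r ¬B(r)) ∨ (∀q ¬B(q))
Extract every quantifier outward, since the variables are now distinct and don't occur free across branches:
  ∃t ∀k ∀r ∀q (¬B(t) ∨ ¬B(k) ∨ ¬B(r) ∨ ¬B(q))
The prefix is ∃t ∀k ∀r ∀q: 3 universal, 1 existential.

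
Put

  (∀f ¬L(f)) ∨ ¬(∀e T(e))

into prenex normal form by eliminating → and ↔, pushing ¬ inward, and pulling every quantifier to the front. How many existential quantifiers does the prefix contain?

1

Push ¬ through the quantifiers and connectives to reach negation normal form:
  (∀f ¬L(f)) ∨ (∃e ¬T(e))
All bound variables are already distinct, so no renaming is needed.
Finally move all quantifiers to the prefix:
  ∀f ∃e (¬L(f) ∨ ¬T(e))
The prefix is ∀f ∃e: 1 universal, 1 existential.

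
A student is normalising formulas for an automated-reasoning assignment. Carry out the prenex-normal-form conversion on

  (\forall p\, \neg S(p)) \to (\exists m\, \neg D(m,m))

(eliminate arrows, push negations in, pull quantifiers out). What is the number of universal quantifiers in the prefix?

Rewrite implications/biconditionals: A → B as ¬A ∨ B.
  \neg (\forall p\, \neg S(p)) \lor (\exists m\, \neg D(m,m))
Move each ¬ inward, flipping quantifiers it crosses:
  (\exists p\, S(p)) \lor (\exists m\, \neg D(m,m))
All bound variables are already distinct, so no renaming is needed.
Extract every quantifier outward, since the variables are now distinct and don't occur free across branches:
  \exists p\, \exists m\, (S(p) \lor \neg D(m,m))
The prefix is \exists p \exists m: 0 universal, 2 existential.

0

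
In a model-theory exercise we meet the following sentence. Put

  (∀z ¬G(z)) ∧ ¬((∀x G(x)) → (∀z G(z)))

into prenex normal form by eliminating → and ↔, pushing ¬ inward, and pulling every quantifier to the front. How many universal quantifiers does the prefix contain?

Eliminate → and ↔ using ¬ and ∨.
  (∀z ¬G(z)) ∧ ¬(¬(∀x G(x)) ∨ (∀z G(z)))
Drive negations inward (¬∀x A ≡ ∃x ¬A, ¬∃x A ≡ ∀x ¬A, De Morgan for ∧/∨):
  (∀z ¬G(z)) ∧ (∀x G(x)) ∧ (∃z ¬G(z))
Give each quantifier a distinct variable: z↦y.
  (∀z ¬G(z)) ∧ (∀x G(x)) ∧ (∃y ¬G(y))
Extract every quantifier outward, since the variables are now distinct and don't occur free across branches:
  ∀z ∀x ∃y (¬G(z) ∧ G(x) ∧ ¬G(y))
The prefix is ∀z ∀x ∃y: 2 universal, 1 existential.

2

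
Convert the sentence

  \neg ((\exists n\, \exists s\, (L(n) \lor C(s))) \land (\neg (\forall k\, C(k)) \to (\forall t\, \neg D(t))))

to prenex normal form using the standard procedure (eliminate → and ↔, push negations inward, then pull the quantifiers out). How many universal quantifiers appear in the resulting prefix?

First replace A → B with ¬A ∨ B.
  \neg ((\exists n\, \exists s\, (L(n) \lor C(s))) \land (\neg \neg (\forall k\, C(k)) \lor (\forall t\, \neg D(t))))
Drive negations inward (¬∀x A ≡ ∃x ¬A, ¬∃x A ≡ ∀x ¬A, De Morgan for ∧/∨):
  (\forall n\, \forall s\, (\neg L(n) \land \neg C(s))) \lor (\exists k\, \neg C(k)) \land (\exists t\, D(t))
Finally move all quantifiers to the prefix:
  \forall n\, \forall s\, \exists k\, \exists t\, (\neg L(n) \land \neg C(s) \lor \neg C(k) \land D(t))
The prefix is \forall n \forall s \exists k \exists t: 2 universal, 2 existential.

2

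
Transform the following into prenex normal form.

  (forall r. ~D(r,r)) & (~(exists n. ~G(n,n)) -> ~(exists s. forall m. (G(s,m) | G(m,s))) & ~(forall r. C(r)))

forall r. exists n. forall s. exists m. exists q. (~D(r,r) & (~G(n,n) | ~G(s,m) & ~G(m,s) & ~C(q)))

Eliminate → and ↔ using ¬ and ∨.
  (forall r. ~D(r,r)) & (~~(exists n. ~G(n,n)) | ~(exists s. forall m. (G(s,m) | G(m,s))) & ~(forall r. C(r)))
Move each ¬ inward, flipping quantifiers it crosses:
  (forall r. ~D(r,r)) & ((exists n. ~G(n,n)) | (forall s. exists m. (~G(s,m) & ~G(m,s))) & (exists r. ~C(r)))
Standardize variables apart so no two quantifiers bind the same name: r↦q.
  (forall r. ~D(r,r)) & ((exists n. ~G(n,n)) | (forall s. exists m. (~G(s,m) & ~G(m,s))) & (exists q. ~C(q)))
Pull the quantifiers to the front (each side's bound variable is not free in the other side):
  forall r. exists n. forall s. exists m. exists q. (~D(r,r) & (~G(n,n) | ~G(s,m) & ~G(m,s) & ~C(q)))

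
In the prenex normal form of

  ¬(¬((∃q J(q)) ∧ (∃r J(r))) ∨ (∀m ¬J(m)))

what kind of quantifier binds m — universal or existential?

Drive negations inward (¬∀x A ≡ ∃x ¬A, ¬∃x A ≡ ∀x ¬A, De Morgan for ∧/∨):
  (∃q J(q)) ∧ (∃r J(r)) ∧ (∃m J(m))
All bound variables are already distinct, so no renaming is needed.
Extract every quantifier outward, since the variables are now distinct and don't occur free across branches:
  ∃q ∃r ∃m (J(q) ∧ J(r) ∧ J(m))
The quantifier ∀m sits under an odd number of negations, so it flips to ∃m.

existential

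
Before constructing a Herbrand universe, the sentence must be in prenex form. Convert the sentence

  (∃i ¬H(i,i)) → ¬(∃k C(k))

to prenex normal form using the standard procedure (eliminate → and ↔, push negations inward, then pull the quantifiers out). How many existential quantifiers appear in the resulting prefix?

First replace A → B with ¬A ∨ B.
  ¬(∃i ¬H(i,i)) ∨ ¬(∃k C(k))
Push ¬ through the quantifiers and connectives to reach negation normal form:
  (∀i H(i,i)) ∨ (∀k ¬C(k))
All bound variables are already distinct, so no renaming is needed.
Finally move all quantifiers to the prefix:
  ∀i ∀k (H(i,i) ∨ ¬C(k))
The prefix is ∀i ∀k: 2 universal, 0 existential.

0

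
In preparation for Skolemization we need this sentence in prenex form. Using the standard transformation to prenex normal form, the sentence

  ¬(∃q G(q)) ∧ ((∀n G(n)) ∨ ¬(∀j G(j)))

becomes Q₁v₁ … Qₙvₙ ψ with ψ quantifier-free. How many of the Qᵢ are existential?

Move each ¬ inward, flipping quantifiers it crosses:
  (∀q ¬G(q)) ∧ ((∀n G(n)) ∨ (∃j ¬G(j)))
All bound variables are already distinct, so no renaming is needed.
Finally move all quantifiers to the prefix:
  ∀q ∀n ∃j (¬G(q) ∧ (G(n) ∨ ¬G(j)))
The prefix is ∀q ∀n ∃j: 2 universal, 1 existential.

1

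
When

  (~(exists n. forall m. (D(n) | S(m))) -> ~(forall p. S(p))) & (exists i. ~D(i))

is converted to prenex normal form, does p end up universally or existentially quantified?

existential

Rewrite implications/biconditionals: A → B as ¬A ∨ B.
  (~~(exists n. forall m. (D(n) | S(m))) | ~(forall p. S(p))) & (exists i. ~D(i))
Drive negations inward (¬∀x A ≡ ∃x ¬A, ¬∃x A ≡ ∀x ¬A, De Morgan for ∧/∨):
  ((exists n. forall m. (D(n) | S(m))) | (exists p. ~S(p))) & (exists i. ~D(i))
Pull the quantifiers to the front (each side's bound variable is not free in the other side):
  exists n. forall m. exists p. exists i. ((D(n) | S(m) | ~S(p)) & ~D(i))
The quantifier forall p sits under an odd number of negations (counting the antecedent side of each →), so it flips to exists p.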